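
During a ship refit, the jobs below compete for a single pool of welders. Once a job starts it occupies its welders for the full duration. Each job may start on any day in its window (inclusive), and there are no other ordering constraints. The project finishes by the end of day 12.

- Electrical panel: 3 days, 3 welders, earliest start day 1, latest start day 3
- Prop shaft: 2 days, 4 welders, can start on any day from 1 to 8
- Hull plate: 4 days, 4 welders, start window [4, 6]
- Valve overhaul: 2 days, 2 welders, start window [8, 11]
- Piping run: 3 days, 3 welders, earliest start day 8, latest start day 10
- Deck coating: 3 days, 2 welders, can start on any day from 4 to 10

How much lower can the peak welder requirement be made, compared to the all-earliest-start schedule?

1

Early-start peak: d1:7  d2:7  d3:3  d4:6  d5:6  d6:6  d7:4  d8:5  d9:5  d10:3  d11:0  d12:0 ⇒ 7.
Leveled (Electrical panel@1, Prop shaft@4, Hull plate@6, Valve overhaul@8, Piping run@10, Deck coating@4): d1:3  d2:3  d3:3  d4:6  d5:6  d6:6  d7:4  d8:6  d9:6  d10:3  d11:3  d12:3 ⇒ 6.
Reduction 7 − 6 = 1.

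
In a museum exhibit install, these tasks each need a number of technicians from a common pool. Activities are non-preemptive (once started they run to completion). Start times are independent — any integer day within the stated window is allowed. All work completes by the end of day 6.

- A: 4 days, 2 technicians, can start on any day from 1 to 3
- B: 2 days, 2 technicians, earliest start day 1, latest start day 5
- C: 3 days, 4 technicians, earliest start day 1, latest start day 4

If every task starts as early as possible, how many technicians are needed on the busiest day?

Early-start schedule: A@1, B@1, C@1.
Load per day: day 1: 8, day 2: 8, day 3: 6, day 4: 2, day 5: 0, day 6: 0.
Peak is 8.

8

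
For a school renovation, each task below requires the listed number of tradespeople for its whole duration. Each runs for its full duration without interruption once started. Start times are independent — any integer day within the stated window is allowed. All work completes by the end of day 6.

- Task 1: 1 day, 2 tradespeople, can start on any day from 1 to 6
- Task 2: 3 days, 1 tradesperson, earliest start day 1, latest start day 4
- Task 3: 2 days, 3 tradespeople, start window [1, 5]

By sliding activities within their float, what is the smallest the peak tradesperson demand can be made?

3

Early-start (Task 1@1, Task 2@1, Task 3@1) gives peak 6: d1:6  d2:4  d3:1  d4:0  d5:0  d6:0.
Shift Task 3→4.
Schedule Task 1@1, Task 2@1, Task 3@4: d1:3  d2:1  d3:1  d4:3  d5:3  d6:0 — peak 3.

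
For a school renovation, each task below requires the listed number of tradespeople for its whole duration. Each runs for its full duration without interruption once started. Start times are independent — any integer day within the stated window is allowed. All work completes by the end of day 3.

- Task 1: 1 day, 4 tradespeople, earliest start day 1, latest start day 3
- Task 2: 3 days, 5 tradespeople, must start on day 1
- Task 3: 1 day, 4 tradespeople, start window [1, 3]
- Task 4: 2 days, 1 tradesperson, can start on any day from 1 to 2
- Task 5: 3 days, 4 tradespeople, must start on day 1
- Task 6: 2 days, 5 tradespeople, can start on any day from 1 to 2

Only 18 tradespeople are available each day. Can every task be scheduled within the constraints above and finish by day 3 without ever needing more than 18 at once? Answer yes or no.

yes

Schedule Task 1@1, Task 2@1, Task 3@1, Task 4@2, Task 5@1, Task 6@2: d1:17  d2:15  d3:15 — peak 17 ≤ 18.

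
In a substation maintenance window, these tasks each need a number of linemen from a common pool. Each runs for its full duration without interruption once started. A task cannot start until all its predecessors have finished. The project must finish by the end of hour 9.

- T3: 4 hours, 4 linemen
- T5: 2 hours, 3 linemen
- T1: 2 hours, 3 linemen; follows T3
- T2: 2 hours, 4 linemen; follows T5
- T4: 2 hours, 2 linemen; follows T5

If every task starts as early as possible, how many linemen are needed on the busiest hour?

10

Early-start schedule: T3@1, T5@1, T1@5, T2@3, T4@3.
Load per hour: hour 1: 7, hour 2: 7, hour 3: 10, hour 4: 10, hour 5: 3, hour 6: 3, hour 7: 0, hour 8: 0, hour 9: 0.
Peak is 10.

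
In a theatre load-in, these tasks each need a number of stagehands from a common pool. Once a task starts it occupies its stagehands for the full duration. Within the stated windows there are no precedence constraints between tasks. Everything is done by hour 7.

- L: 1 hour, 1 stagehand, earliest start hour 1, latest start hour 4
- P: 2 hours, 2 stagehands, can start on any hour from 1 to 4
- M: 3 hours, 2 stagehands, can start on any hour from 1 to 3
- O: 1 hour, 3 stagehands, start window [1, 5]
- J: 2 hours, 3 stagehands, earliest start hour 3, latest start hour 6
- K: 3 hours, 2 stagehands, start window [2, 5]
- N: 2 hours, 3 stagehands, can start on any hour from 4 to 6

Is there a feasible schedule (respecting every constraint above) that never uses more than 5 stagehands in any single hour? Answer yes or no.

yes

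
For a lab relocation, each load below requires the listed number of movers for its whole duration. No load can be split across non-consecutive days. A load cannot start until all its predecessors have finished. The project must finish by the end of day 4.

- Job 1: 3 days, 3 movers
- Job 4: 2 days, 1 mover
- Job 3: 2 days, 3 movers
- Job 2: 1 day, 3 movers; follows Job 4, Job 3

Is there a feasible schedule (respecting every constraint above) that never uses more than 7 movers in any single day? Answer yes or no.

yes

Schedule Job 1@1, Job 4@1, Job 3@1, Job 2@3: d1:7  d2:7  d3:6  d4:0 — peak 7 ≤ 7.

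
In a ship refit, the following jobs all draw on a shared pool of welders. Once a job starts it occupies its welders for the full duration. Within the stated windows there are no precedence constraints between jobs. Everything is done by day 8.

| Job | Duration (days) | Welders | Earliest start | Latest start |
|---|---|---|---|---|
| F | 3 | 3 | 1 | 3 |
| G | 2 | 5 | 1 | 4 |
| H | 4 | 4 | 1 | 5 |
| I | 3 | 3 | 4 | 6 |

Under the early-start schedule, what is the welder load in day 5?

At early start, day 5 has: I.
Demand: 3 = 3.

3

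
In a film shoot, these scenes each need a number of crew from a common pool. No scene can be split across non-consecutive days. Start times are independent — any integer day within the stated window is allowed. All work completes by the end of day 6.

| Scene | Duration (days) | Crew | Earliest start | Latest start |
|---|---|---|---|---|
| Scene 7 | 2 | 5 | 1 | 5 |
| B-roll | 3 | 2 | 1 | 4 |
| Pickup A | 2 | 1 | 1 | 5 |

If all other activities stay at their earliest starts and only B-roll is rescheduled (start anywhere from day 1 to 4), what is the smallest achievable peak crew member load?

6

B-roll@1: d1:8  d2:8  d3:2  d4:0  d5:0  d6:0 → peak 8
B-roll@2: d1:6  d2:8  d3:2  d4:2  d5:0  d6:0 → peak 8
B-roll@3: d1:6  d2:6  d3:2  d4:2  d5:2  d6:0 → peak 6
B-roll@4: d1:6  d2:6  d3:0  d4:2  d5:2  d6:2 → peak 6
Best is B-roll@3, peak 6.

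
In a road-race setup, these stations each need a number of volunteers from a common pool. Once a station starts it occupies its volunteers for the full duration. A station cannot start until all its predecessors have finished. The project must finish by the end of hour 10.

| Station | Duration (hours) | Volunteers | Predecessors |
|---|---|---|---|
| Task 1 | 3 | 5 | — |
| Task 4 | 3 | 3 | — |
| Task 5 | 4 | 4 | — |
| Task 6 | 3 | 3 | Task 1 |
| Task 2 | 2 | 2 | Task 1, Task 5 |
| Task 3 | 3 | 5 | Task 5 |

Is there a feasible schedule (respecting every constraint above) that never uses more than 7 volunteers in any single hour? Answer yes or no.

The minimum achievable peak is 8; 7 < 8, so no feasible schedule stays within the cap.

no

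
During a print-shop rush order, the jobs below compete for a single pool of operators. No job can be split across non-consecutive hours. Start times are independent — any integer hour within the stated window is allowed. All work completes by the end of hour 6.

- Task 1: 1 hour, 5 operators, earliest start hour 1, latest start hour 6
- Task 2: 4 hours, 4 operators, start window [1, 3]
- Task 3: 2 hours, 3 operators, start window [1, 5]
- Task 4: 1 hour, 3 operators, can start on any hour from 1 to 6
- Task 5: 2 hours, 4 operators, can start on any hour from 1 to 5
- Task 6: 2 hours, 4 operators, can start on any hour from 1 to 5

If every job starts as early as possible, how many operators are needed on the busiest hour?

23

Early-start schedule: Task 1@1, Task 2@1, Task 3@1, Task 4@1, Task 5@1, Task 6@1.
Load per hour: hour 1: 23, hour 2: 15, hour 3: 4, hour 4: 4, hour 5: 0, hour 6: 0.
Peak is 23.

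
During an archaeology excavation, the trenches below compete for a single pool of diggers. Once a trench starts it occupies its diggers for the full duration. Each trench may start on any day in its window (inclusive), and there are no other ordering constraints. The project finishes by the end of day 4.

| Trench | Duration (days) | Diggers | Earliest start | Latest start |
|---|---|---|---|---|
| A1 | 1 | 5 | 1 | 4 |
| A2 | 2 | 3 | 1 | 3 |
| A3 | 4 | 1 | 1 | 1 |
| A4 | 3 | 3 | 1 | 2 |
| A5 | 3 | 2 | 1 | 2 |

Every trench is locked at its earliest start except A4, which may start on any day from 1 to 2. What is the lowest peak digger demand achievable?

11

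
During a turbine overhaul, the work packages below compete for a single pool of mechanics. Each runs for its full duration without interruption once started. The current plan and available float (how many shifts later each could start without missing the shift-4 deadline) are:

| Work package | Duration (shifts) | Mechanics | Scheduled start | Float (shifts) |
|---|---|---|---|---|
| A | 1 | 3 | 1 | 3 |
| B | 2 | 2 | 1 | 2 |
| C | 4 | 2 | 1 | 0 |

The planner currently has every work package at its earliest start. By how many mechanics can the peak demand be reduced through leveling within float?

2

Early-start peak: s1:7  s2:4  s3:2  s4:2 ⇒ 7.
Leveled (A@1, B@2, C@1): s1:5  s2:4  s3:4  s4:2 ⇒ 5.
Reduction 7 − 5 = 2.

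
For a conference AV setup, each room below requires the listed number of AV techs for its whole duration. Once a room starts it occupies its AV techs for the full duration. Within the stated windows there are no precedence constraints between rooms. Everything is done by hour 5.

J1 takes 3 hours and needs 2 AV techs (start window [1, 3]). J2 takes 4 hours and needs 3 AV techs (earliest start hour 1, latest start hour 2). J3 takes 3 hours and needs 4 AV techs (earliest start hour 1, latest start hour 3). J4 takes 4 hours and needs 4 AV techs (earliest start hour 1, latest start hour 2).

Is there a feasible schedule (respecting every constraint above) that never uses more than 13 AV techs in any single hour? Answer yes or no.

Schedule J1@1, J2@1, J3@1, J4@1: h1:13  h2:13  h3:13  h4:7  h5:0 — peak 13 ≤ 13.

yes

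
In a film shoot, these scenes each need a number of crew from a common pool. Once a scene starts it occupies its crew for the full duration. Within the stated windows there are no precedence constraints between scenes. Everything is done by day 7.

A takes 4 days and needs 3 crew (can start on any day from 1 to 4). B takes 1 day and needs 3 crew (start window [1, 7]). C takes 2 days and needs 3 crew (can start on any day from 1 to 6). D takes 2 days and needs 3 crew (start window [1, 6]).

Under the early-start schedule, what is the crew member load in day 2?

9

At early start, day 2 has: A, C, D.
Demand: 3 + 3 + 3 = 9.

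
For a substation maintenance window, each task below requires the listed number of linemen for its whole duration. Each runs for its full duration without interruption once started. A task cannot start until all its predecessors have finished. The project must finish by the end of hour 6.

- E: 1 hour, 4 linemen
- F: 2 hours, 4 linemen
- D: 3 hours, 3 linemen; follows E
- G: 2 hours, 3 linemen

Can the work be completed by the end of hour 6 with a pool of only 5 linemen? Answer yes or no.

The minimum achievable peak is 6; 5 < 6, so no feasible schedule stays within the cap.

no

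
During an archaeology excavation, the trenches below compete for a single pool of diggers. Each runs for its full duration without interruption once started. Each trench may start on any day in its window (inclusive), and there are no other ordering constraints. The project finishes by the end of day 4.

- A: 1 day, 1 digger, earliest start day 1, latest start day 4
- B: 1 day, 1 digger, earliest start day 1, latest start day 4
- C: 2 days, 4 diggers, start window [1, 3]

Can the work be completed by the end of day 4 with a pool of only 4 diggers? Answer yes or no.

Schedule A@1, B@1, C@2: d1:2  d2:4  d3:4  d4:0 — peak 4 ≤ 4.

yes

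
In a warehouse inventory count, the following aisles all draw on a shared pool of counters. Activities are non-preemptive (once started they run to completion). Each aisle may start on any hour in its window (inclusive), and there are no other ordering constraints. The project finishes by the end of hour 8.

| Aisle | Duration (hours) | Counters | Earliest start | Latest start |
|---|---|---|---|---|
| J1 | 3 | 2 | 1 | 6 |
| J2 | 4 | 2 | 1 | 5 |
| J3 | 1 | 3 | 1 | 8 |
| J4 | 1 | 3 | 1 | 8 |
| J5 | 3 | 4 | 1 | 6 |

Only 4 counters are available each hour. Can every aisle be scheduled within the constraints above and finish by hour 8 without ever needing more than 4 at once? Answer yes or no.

no

The minimum achievable peak is 5; 4 < 5, so no feasible schedule stays within the cap.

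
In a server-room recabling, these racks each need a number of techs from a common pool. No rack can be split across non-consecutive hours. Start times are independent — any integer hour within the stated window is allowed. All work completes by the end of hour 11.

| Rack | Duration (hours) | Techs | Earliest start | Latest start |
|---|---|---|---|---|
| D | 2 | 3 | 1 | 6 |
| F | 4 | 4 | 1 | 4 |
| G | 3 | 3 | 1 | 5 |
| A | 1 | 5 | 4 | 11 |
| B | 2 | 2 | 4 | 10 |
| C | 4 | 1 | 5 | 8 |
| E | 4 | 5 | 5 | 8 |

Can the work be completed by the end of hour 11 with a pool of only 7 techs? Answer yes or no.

Schedule D@1, F@1, G@3, A@6, B@5, C@7, E@7: h1:7  h2:7  h3:7  h4:7  h5:5  h6:7  h7:6  h8:6  h9:6  h10:6  h11:0 — peak 7 ≤ 7.

yes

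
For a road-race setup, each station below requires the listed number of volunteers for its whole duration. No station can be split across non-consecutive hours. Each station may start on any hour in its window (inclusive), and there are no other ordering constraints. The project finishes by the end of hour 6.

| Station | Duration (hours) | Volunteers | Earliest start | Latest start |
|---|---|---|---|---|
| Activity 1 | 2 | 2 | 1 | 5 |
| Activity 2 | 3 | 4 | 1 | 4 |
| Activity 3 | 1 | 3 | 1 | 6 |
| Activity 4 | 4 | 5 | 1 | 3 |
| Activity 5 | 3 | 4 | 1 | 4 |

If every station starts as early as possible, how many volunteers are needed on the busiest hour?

18

Early-start schedule: Activity 1@1, Activity 2@1, Activity 3@1, Activity 4@1, Activity 5@1.
Load per hour: hour 1: 18, hour 2: 15, hour 3: 13, hour 4: 5, hour 5: 0, hour 6: 0.
Peak is 18.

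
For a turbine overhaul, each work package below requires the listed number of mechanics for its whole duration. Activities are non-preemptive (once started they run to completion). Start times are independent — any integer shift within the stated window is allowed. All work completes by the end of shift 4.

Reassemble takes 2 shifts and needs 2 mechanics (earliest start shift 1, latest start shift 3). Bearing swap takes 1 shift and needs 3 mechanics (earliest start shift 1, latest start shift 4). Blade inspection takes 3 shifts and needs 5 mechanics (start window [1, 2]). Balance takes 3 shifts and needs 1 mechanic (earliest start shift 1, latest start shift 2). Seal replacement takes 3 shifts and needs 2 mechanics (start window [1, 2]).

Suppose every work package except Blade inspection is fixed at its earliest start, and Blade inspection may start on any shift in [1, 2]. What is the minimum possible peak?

10

Blade inspection@1: s1:13  s2:10  s3:8  s4:0 → peak 13
Blade inspection@2: s1:8  s2:10  s3:8  s4:5 → peak 10
Best is Blade inspection@2, peak 10.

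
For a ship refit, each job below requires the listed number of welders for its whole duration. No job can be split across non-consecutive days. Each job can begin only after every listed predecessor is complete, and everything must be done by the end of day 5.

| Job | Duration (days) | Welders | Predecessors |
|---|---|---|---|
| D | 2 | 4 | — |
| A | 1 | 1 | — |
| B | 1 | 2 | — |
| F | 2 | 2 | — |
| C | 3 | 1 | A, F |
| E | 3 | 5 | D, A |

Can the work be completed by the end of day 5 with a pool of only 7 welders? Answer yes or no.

The minimum achievable peak is 8; 7 < 8, so no feasible schedule stays within the cap.

no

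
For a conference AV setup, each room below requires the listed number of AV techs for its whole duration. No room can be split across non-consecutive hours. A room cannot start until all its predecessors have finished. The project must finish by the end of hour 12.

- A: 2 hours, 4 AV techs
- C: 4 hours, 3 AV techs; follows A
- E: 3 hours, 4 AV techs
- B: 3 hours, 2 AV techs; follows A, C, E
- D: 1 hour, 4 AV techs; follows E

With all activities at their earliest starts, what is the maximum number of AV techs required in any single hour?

Early-start schedule: A@1, C@3, E@1, B@7, D@4.
Load per hour: hour 1: 8, hour 2: 8, hour 3: 7, hour 4: 7, hour 5: 3, hour 6: 3, hour 7: 2, hour 8: 2, hour 9: 2, hour 10: 0, hour 11: 0, hour 12: 0.
Peak is 8.

8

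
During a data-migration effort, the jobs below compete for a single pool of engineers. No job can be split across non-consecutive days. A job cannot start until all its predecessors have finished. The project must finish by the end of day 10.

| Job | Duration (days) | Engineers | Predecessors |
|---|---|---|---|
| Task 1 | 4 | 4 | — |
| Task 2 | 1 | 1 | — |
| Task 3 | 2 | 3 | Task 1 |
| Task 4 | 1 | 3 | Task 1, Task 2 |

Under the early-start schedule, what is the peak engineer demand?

6

Early-start schedule: Task 1@1, Task 2@1, Task 3@5, Task 4@5.
Load per day: day 1: 5, day 2: 4, day 3: 4, day 4: 4, day 5: 6, day 6: 3, day 7: 0, day 8: 0, day 9: 0, day 10: 0.
Peak is 6.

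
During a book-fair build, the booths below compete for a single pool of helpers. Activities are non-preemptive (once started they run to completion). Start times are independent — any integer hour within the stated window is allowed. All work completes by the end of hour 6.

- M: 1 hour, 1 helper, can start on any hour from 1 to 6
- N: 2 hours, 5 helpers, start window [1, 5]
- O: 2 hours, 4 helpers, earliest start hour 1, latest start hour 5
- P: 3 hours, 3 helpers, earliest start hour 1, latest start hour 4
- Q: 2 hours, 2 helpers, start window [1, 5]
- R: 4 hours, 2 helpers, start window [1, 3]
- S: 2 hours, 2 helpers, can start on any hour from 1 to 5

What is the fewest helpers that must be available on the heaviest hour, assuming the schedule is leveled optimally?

8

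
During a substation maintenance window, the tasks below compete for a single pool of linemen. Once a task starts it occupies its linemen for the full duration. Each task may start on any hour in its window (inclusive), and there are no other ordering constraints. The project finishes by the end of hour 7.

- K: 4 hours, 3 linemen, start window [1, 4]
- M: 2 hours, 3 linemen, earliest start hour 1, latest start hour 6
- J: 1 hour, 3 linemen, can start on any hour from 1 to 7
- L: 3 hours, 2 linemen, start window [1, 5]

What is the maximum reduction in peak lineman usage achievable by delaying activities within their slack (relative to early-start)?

6

Early-start peak: h1:11  h2:8  h3:5  h4:3  h5:0  h6:0  h7:0 ⇒ 11.
Leveled (K@1, M@5, J@7, L@1): h1:5  h2:5  h3:5  h4:3  h5:3  h6:3  h7:3 ⇒ 5.
Reduction 11 − 5 = 6.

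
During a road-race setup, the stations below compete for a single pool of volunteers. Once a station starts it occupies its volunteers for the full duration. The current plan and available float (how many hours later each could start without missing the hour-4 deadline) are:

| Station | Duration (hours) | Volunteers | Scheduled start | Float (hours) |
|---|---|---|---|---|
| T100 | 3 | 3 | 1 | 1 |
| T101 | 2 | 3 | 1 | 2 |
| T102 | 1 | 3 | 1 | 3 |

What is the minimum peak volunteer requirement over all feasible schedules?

6

Early-start (T100@1, T101@1, T102@1) gives peak 9: h1:9  h2:6  h3:3  h4:0.
Shift T102→3.
Schedule T100@1, T101@1, T102@3: h1:6  h2:6  h3:6  h4:0 — peak 6.
No arrangement of the 24 feasible schedules does better.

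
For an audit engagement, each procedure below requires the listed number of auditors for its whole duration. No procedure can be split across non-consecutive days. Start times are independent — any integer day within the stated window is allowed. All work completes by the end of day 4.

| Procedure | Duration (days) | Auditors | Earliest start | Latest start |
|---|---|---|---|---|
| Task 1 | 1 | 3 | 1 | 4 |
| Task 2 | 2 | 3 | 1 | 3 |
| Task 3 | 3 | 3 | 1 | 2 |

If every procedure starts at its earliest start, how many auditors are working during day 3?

At early start, day 3 has: Task 3.
Demand: 3 = 3.

3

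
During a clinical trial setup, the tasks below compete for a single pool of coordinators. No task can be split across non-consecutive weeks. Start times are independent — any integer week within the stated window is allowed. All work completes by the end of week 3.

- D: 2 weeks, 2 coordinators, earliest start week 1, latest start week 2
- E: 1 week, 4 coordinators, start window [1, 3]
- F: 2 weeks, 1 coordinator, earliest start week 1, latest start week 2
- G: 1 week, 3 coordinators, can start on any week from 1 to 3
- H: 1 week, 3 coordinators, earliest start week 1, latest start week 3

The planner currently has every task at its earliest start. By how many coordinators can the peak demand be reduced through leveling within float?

7

Early-start peak: w1:13  w2:3  w3:0 ⇒ 13.
Leveled (D@1, E@1, F@2, G@2, H@3): w1:6  w2:6  w3:4 ⇒ 6.
Reduction 13 − 6 = 7.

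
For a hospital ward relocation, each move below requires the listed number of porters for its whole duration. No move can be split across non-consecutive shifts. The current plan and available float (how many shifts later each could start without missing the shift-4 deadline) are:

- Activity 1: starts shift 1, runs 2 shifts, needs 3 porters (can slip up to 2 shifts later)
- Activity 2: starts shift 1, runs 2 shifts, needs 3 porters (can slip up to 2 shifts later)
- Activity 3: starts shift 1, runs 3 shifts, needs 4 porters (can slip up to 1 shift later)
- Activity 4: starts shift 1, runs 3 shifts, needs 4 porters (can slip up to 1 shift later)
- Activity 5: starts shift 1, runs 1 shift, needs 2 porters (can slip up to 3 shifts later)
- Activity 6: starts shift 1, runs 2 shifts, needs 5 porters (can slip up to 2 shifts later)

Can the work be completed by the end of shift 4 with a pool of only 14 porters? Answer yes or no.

yes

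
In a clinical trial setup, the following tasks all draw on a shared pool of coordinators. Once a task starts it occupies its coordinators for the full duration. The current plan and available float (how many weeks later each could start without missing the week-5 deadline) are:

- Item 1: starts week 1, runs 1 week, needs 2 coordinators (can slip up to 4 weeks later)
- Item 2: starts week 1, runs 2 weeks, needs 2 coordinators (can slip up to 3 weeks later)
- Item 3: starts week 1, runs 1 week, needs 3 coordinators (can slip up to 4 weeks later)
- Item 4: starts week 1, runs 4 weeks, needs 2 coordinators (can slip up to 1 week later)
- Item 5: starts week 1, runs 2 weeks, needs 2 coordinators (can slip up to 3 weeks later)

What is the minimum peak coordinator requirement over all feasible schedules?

5

Early-start (Item 1@1, Item 2@1, Item 3@1, Item 4@1, Item 5@1) gives peak 11: w1:11  w2:6  w3:2  w4:2  w5:0.
Shift Item 3→3, Item 4→2, Item 5→4.
Schedule Item 1@1, Item 2@1, Item 3@3, Item 4@2, Item 5@4: w1:4  w2:4  w3:5  w4:4  w5:4 — peak 5.
Total coordinator-weeks = 21 over 5 weeks ⇒ peak ≥ ⌈21/5⌉ = 5, so 5 is optimal.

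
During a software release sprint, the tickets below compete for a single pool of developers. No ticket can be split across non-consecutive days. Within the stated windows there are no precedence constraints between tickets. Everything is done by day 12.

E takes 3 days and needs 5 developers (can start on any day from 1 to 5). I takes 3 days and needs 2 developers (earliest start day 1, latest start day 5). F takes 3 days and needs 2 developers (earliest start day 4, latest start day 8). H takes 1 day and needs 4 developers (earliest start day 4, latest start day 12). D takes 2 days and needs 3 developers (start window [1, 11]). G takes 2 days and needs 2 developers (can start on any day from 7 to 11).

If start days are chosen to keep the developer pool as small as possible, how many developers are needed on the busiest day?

Early-start (E@1, I@1, F@4, H@4, D@1, G@7) gives peak 10: d1:10  d2:10  d3:7  d4:6  d5:2  d6:2  d7:2  d8:2  d9:0  d10:0  d11:0  d12:0.
Shift I→4, H→7, D→8, G→8.
Schedule E@1, I@4, F@4, H@7, D@8, G@8: d1:5  d2:5  d3:5  d4:4  d5:4  d6:4  d7:4  d8:5  d9:5  d10:0  d11:0  d12:0 — peak 5.

5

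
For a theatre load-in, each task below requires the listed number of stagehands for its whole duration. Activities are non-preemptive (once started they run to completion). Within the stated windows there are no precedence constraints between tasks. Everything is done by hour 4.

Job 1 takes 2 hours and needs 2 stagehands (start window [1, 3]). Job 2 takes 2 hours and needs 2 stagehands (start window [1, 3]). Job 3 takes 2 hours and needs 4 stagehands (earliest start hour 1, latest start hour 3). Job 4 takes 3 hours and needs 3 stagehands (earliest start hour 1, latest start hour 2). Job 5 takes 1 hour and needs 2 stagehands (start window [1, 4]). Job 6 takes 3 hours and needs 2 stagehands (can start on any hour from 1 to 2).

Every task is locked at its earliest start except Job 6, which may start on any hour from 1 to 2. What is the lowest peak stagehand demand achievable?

Job 6@1: h1:15  h2:13  h3:5  h4:0 → peak 15
Job 6@2: h1:13  h2:13  h3:5  h4:2 → peak 13
Best is Job 6@2, peak 13.

13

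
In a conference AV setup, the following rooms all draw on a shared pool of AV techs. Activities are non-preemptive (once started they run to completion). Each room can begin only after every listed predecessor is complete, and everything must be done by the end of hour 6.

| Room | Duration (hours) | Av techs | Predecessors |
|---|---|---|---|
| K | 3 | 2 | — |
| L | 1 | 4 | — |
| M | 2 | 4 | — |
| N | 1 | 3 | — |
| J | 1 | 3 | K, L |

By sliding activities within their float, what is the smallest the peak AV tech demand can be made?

Early-start (K@1, L@1, M@1, N@1, J@4) gives peak 13: h1:13  h2:6  h3:2  h4:3  h5:0  h6:0.
Shift M→2, N→4.
Schedule K@1, L@1, M@2, N@4, J@4: h1:6  h2:6  h3:6  h4:6  h5:0  h6:0 — peak 6.

6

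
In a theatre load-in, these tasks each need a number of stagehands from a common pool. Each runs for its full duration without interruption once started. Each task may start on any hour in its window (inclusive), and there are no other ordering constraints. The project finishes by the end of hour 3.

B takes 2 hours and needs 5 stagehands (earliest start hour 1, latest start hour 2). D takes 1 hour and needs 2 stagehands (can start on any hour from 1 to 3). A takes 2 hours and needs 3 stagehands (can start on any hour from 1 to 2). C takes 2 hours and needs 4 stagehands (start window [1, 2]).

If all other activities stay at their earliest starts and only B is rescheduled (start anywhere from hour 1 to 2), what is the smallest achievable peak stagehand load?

12

B@1: h1:14  h2:12  h3:0 → peak 14
B@2: h1:9  h2:12  h3:5 → peak 12
Best is B@2, peak 12.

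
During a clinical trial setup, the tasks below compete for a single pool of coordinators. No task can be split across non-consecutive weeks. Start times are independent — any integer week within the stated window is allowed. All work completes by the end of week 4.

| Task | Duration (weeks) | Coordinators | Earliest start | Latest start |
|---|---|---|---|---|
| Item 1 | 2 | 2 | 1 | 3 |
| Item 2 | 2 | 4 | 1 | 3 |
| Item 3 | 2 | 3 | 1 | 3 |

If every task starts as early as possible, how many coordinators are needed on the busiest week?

9

Early-start schedule: Item 1@1, Item 2@1, Item 3@1.
Load per week: week 1: 9, week 2: 9, week 3: 0, week 4: 0.
Peak is 9.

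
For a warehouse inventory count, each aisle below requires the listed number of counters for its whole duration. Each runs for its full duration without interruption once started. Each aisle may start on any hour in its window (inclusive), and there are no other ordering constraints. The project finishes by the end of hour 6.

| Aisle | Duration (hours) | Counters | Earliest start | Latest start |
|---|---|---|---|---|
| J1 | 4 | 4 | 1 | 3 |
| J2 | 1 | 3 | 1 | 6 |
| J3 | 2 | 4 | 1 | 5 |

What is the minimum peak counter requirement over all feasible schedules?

Early-start (J1@1, J2@1, J3@1) gives peak 11: h1:11  h2:8  h3:4  h4:4  h5:0  h6:0.
Shift J3→5.
Schedule J1@1, J2@1, J3@5: h1:7  h2:4  h3:4  h4:4  h5:4  h6:4 — peak 7.

7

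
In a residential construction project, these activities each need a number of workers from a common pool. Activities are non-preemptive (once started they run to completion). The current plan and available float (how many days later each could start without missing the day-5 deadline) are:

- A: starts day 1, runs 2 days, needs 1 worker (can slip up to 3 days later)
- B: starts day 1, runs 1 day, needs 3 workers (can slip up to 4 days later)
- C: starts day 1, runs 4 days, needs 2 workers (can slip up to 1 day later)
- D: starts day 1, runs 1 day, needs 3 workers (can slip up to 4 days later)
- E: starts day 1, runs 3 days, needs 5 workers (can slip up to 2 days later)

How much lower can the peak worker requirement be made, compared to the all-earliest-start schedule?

Early-start peak: d1:14  d2:8  d3:7  d4:2  d5:0 ⇒ 14.
Leveled (A@1, B@1, C@1, D@2, E@3): d1:6  d2:6  d3:7  d4:7  d5:5 ⇒ 7.
Reduction 14 − 7 = 7.

7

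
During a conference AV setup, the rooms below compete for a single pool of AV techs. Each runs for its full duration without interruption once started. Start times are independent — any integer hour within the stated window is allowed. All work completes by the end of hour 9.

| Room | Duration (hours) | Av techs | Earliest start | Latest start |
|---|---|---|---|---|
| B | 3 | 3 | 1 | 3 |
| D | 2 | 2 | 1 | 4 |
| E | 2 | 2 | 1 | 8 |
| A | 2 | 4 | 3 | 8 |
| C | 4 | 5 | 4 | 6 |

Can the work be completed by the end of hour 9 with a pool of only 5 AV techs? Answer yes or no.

The minimum achievable peak is 6; 5 < 6, so no feasible schedule stays within the cap.

no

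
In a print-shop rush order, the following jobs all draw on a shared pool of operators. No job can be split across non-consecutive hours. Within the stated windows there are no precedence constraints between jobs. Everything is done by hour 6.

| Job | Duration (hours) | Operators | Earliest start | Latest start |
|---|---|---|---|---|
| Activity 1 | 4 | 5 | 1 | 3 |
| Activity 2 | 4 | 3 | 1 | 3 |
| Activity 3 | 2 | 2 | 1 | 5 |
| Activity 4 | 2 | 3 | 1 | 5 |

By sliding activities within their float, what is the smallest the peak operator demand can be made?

8

Early-start (Activity 1@1, Activity 2@1, Activity 3@1, Activity 4@1) gives peak 13: h1:13  h2:13  h3:8  h4:8  h5:0  h6:0.
Shift Activity 3→5, Activity 4→5.
Schedule Activity 1@1, Activity 2@1, Activity 3@5, Activity 4@5: h1:8  h2:8  h3:8  h4:8  h5:5  h6:5 — peak 8.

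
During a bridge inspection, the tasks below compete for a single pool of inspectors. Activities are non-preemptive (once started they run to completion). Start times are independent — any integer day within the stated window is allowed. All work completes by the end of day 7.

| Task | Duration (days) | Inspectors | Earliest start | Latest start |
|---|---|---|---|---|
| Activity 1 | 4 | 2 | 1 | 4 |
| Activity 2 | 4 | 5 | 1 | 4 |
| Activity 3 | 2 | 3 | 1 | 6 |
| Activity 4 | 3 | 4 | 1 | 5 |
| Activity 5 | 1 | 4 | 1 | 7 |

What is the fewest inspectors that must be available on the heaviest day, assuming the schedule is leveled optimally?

8

Early-start (Activity 1@1, Activity 2@1, Activity 3@1, Activity 4@1, Activity 5@1) gives peak 18: d1:18  d2:14  d3:11  d4:7  d5:0  d6:0  d7:0.
Shift Activity 3→5, Activity 4→5, Activity 5→7.
Schedule Activity 1@1, Activity 2@1, Activity 3@5, Activity 4@5, Activity 5@7: d1:7  d2:7  d3:7  d4:7  d5:7  d6:7  d7:8 — peak 8.
Total inspector-days = 50 over 7 days ⇒ peak ≥ ⌈50/7⌉ = 8, so 8 is optimal.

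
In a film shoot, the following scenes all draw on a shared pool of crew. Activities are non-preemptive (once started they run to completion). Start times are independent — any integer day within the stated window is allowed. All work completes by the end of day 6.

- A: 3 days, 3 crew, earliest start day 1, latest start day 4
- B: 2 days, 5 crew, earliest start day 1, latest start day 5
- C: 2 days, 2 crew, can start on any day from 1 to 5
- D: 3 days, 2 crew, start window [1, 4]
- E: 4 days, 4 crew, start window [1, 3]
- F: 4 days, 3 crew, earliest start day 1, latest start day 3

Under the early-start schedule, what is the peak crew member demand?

Early-start schedule: A@1, B@1, C@1, D@1, E@1, F@1.
Load per day: day 1: 19, day 2: 19, day 3: 12, day 4: 7, day 5: 0, day 6: 0.
Peak is 19.

19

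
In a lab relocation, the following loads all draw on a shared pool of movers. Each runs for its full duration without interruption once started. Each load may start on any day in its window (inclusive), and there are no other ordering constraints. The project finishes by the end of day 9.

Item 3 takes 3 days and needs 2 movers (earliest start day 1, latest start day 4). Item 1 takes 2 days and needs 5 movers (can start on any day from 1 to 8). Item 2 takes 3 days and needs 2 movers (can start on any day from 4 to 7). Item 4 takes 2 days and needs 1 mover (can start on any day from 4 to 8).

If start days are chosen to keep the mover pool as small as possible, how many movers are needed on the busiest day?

5

Early-start (Item 3@1, Item 1@1, Item 2@4, Item 4@4) gives peak 7: d1:7  d2:7  d3:2  d4:3  d5:3  d6:2  d7:0  d8:0  d9:0.
Shift Item 1→4, Item 2→6, Item 4→6.
Schedule Item 3@1, Item 1@4, Item 2@6, Item 4@6: d1:2  d2:2  d3:2  d4:5  d5:5  d6:3  d7:3  d8:2  d9:0 — peak 5.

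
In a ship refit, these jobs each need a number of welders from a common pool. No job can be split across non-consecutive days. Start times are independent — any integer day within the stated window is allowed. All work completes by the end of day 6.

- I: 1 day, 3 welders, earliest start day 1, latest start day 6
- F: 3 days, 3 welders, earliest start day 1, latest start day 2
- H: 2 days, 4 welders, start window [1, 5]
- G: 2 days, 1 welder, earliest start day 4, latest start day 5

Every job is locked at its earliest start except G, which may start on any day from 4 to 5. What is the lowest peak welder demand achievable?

G@4: d1:10  d2:7  d3:3  d4:1  d5:1  d6:0 → peak 10
G@5: d1:10  d2:7  d3:3  d4:0  d5:1  d6:1 → peak 10
Best is G@4, peak 10.

10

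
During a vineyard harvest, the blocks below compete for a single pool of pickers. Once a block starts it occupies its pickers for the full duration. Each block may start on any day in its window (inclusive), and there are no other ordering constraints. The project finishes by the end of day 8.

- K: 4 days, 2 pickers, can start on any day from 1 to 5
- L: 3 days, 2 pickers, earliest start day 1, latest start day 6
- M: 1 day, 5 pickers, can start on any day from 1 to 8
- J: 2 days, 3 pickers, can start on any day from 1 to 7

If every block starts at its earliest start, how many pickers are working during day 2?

At early start, day 2 has: K, L, J.
Demand: 2 + 2 + 3 = 7.

7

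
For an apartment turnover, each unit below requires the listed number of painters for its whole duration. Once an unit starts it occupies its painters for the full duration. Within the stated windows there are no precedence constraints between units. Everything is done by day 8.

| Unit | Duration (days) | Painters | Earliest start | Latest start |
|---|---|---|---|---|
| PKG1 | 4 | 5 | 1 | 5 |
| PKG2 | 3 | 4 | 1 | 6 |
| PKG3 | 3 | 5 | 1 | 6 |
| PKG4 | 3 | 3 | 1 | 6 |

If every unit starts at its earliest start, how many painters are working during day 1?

17

At early start, day 1 has: PKG1, PKG2, PKG3, PKG4.
Demand: 5 + 4 + 5 + 3 = 17.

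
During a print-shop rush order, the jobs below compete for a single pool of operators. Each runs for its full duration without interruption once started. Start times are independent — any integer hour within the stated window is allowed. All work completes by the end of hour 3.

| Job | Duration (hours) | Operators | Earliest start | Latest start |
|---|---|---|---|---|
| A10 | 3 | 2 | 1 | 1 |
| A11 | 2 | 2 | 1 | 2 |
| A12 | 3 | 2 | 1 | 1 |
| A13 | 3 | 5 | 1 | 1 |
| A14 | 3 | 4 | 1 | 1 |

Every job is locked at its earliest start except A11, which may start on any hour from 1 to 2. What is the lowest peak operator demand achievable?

A11@1: h1:15  h2:15  h3:13 → peak 15
A11@2: h1:13  h2:15  h3:15 → peak 15
Best is A11@1, peak 15.

15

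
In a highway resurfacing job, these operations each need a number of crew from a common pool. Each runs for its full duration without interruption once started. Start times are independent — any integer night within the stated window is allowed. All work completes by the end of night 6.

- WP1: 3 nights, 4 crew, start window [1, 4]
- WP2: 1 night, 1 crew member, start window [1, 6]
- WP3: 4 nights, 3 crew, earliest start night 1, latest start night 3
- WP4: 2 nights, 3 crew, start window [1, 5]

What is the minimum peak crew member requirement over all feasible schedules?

Early-start (WP1@1, WP2@1, WP3@1, WP4@1) gives peak 11: n1:11  n2:10  n3:7  n4:3  n5:0  n6:0.
Shift WP3→2, WP4→4.
Schedule WP1@1, WP2@1, WP3@2, WP4@4: n1:5  n2:7  n3:7  n4:6  n5:6  n6:0 — peak 7.

7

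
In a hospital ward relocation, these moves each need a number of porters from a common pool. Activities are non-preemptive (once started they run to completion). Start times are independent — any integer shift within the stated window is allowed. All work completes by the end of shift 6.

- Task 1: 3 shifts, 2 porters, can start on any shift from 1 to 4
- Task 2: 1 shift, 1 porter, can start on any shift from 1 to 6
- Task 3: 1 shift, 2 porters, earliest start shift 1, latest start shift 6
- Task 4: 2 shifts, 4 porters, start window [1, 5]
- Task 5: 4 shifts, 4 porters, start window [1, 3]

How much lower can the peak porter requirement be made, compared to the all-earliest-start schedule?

7

Early-start peak: s1:13  s2:10  s3:6  s4:4  s5:0  s6:0 ⇒ 13.
Leveled (Task 1@1, Task 2@4, Task 3@5, Task 4@1, Task 5@3): s1:6  s2:6  s3:6  s4:5  s5:6  s6:4 ⇒ 6.
Reduction 13 − 6 = 7.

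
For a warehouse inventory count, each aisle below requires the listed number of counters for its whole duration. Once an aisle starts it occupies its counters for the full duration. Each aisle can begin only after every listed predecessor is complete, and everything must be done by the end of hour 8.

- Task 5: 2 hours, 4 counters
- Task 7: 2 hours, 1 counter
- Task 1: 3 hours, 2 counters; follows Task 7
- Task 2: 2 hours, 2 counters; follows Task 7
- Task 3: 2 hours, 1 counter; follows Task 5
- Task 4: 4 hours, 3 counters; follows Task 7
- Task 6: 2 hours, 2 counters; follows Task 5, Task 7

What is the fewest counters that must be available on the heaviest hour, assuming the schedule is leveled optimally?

5

Early-start (Task 5@1, Task 7@1, Task 1@3, Task 2@3, Task 3@3, Task 4@3, Task 6@3) gives peak 10: h1:5  h2:5  h3:10  h4:10  h5:5  h6:3  h7:0  h8:0.
Shift Task 4→5, Task 6→6.
Schedule Task 5@1, Task 7@1, Task 1@3, Task 2@3, Task 3@3, Task 4@5, Task 6@6: h1:5  h2:5  h3:5  h4:5  h5:5  h6:5  h7:5  h8:3 — peak 5.
Total counter-hours = 38 over 8 hours ⇒ peak ≥ ⌈38/8⌉ = 5, so 5 is optimal.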